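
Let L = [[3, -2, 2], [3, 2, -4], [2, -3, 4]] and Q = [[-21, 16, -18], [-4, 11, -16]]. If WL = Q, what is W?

W = [[-1, -2, -6], [2, 0, -5]]

L is on the right of W, so right-multiply by L⁻¹: W = QL⁻¹.
det L = 2, so L⁻¹ = [[-2, 1, 2], [-10, 4, 9], [-13/2, 5/2, 6]].
W = QL⁻¹ = [[-21, 16, -18], [-4, 11, -16]] · [[-2, 1, 2], [-10, 4, 9], [-13/2, 5/2, 6]] = [[-1, -2, -6], [2, 0, -5]].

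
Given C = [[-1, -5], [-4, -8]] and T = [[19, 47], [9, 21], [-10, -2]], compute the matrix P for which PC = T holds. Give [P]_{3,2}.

Right-multiplying both sides by C⁻¹ gives P = TC⁻¹.
C has determinant -12; C⁻¹ = [[2/3, -5/12], [-1/3, 1/12]].
P = TC⁻¹ = [[19, 47], [9, 21], [-10, -2]] · [[2/3, -5/12], [-1/3, 1/12]] = [[-3, -4], [-1, -2], [-6, 4]].

4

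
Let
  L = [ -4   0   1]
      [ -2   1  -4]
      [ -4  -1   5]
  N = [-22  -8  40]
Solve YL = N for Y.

Right-multiplying both sides by L⁻¹ gives Y = NL⁻¹.
det L = 2; the adjugate gives L⁻¹ = [[1/2, -1/2, -1/2], [13, -8, -9], [3, -2, -2]].
Y = NL⁻¹ = [[-22, -8, 40]] · [[1/2, -1/2, -1/2], [13, -8, -9], [3, -2, -2]] = [[5, -5, 3]].

Y = [[5, -5, 3]]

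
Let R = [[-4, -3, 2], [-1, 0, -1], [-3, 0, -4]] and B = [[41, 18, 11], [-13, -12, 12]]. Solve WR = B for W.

W = [[-6, 1, -6], [4, 0, -1]]

R is on the right of W, so right-multiply by R⁻¹: W = BR⁻¹.
R has determinant 3; R⁻¹ = [[0, -4, 1], [-1/3, 22/3, -2], [0, 3, -1]].
W = BR⁻¹ = [[41, 18, 11], [-13, -12, 12]] · [[0, -4, 1], [-1/3, 22/3, -2], [0, 3, -1]] = [[-6, 1, -6], [4, 0, -1]].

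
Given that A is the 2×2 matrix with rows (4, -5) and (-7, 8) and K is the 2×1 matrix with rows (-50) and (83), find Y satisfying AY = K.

A is on the left of Y, so left-multiply by A⁻¹: Y = A⁻¹K.
A has determinant -3; A⁻¹ = [[-8/3, -5/3], [-7/3, -4/3]].
Y = A⁻¹K = [[-8/3, -5/3], [-7/3, -4/3]] · [[-50], [83]] = [[-5], [6]].

Y = [[-5], [6]]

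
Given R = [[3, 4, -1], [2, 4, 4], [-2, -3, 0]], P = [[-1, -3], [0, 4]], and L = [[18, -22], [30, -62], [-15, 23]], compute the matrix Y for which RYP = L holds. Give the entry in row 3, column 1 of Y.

Left-multiply by R⁻¹ and right-multiply by P⁻¹: Y = R⁻¹LP⁻¹.
R has determinant 2; R⁻¹ = [[6, 3/2, 10], [-4, -1, -7], [1, 1/2, 2]].
det P = -4; the adjugate gives P⁻¹ = [[-1, -3/4], [0, 1/4]].
R⁻¹L = [[3, 5], [3, -11], [3, -7]].
Y = (R⁻¹L)P⁻¹ = [[-3, -1], [-3, -5], [-3, -4]].

-3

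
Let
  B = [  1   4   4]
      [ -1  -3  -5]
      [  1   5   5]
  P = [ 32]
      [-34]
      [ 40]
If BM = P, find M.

M = [[0], [3], [5]]

B is on the left of M, so left-multiply by B⁻¹: M = B⁻¹P.
B has determinant 2; B⁻¹ = [[5, 0, -4], [0, 1/2, 1/2], [-1, -1/2, 1/2]].
M = B⁻¹P = [[5, 0, -4], [0, 1/2, 1/2], [-1, -1/2, 1/2]] · [[32], [-34], [40]] = [[0], [3], [5]].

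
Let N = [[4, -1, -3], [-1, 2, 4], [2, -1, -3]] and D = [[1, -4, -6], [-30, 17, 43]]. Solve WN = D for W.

N is on the right of W, so right-multiply by N⁻¹: W = DN⁻¹.
det N = -4, so N⁻¹ = [[1/2, 0, -1/2], [-5/4, 3/2, 13/4], [3/4, -1/2, -7/4]].
W = DN⁻¹ = [[1, -4, -6], [-30, 17, 43]] · [[1/2, 0, -1/2], [-5/4, 3/2, 13/4], [3/4, -1/2, -7/4]] = [[1, -3, -3], [-4, 4, -5]].

W = [[1, -3, -3], [-4, 4, -5]]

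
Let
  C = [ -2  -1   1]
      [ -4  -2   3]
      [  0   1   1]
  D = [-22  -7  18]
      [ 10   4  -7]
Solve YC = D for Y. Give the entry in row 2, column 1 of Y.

Right-multiplying both sides by C⁻¹ gives Y = DC⁻¹.
det C = 2; the adjugate gives C⁻¹ = [[-5/2, 1, -1/2], [2, -1, 1], [-2, 1, 0]].
Y = DC⁻¹ = [[-22, -7, 18], [10, 4, -7]] · [[-5/2, 1, -1/2], [2, -1, 1], [-2, 1, 0]] = [[5, 3, 4], [-3, -1, -1]].

-3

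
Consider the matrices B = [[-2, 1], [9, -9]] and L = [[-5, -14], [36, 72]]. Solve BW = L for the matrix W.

Left-multiplying both sides by B⁻¹ gives W = B⁻¹L.
det B = 9; the adjugate gives B⁻¹ = [[-1, -1/9], [-1, -2/9]].
W = B⁻¹L = [[-1, -1/9], [-1, -2/9]] · [[-5, -14], [36, 72]] = [[1, 6], [-3, -2]].

W = [[1, 6], [-3, -2]]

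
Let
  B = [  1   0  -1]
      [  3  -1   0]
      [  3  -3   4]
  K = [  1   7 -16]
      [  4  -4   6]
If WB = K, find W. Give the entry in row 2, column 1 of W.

-2

B is on the right of W, so right-multiply by B⁻¹: W = KB⁻¹.
B has determinant 2; B⁻¹ = [[-2, 3/2, -1/2], [-6, 7/2, -3/2], [-3, 3/2, -1/2]].
W = KB⁻¹ = [[1, 7, -16], [4, -4, 6]] · [[-2, 3/2, -1/2], [-6, 7/2, -3/2], [-3, 3/2, -1/2]] = [[4, 2, -3], [-2, 1, 1]].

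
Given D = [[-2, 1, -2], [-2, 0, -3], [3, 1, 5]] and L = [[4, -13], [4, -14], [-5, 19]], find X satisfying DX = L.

X = [[1, -2], [2, -5], [-2, 6]]

D is on the left of X, so left-multiply by D⁻¹: X = D⁻¹L.
D has determinant -1; D⁻¹ = [[-3, 7, 3], [-1, 4, 2], [2, -5, -2]].
X = D⁻¹L = [[-3, 7, 3], [-1, 4, 2], [2, -5, -2]] · [[4, -13], [4, -14], [-5, 19]] = [[1, -2], [2, -5], [-2, 6]].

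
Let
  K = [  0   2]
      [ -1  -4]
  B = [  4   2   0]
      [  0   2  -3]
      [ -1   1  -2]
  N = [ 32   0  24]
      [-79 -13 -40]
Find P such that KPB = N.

Isolating P: multiply by K⁻¹ from the left and B⁻¹ from the right, so P = K⁻¹NB⁻¹.
K has determinant 2; K⁻¹ = [[-2, -1], [1/2, 0]].
det B = 2; the adjugate gives B⁻¹ = [[-1/2, 2, -3], [3/2, -4, 6], [1, -3, 4]].
K⁻¹N = [[15, 13, -8], [16, 0, 12]].
P = (K⁻¹N)B⁻¹ = [[4, 2, 1], [4, -4, 0]].

P = [[4, 2, 1], [4, -4, 0]]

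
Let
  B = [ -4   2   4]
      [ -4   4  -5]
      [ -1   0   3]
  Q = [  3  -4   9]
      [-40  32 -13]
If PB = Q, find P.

B is on the right of P, so right-multiply by B⁻¹: P = QB⁻¹.
B has determinant 2; B⁻¹ = [[6, -3, -13], [17/2, -4, -18], [2, -1, -4]].
P = QB⁻¹ = [[3, -4, 9], [-40, 32, -13]] · [[6, -3, -13], [17/2, -4, -18], [2, -1, -4]] = [[2, -2, -3], [6, 5, -4]].

P = [[2, -2, -3], [6, 5, -4]]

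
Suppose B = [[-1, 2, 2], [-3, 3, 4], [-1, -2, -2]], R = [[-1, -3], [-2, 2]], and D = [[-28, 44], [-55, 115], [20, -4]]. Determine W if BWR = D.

W = [[4, -4], [3, 1], [-3, 5]]

Isolating W: multiply by B⁻¹ from the left and R⁻¹ from the right, so W = B⁻¹DR⁻¹.
det B = -4, so B⁻¹ = [[-1/2, 0, -1/2], [5/2, -1, 1/2], [-9/4, 1, -3/4]].
det R = -8, so R⁻¹ = [[-1/4, -3/8], [-1/4, 1/8]].
B⁻¹D = [[4, -20], [-5, -7], [-7, 19]].
W = (B⁻¹D)R⁻¹ = [[4, -4], [3, 1], [-3, 5]].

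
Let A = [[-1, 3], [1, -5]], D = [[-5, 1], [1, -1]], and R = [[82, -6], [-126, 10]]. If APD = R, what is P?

Isolating P: multiply by A⁻¹ from the left and D⁻¹ from the right, so P = A⁻¹RD⁻¹.
A has determinant 2; A⁻¹ = [[-5/2, -3/2], [-1/2, -1/2]].
det D = 4, so D⁻¹ = [[-1/4, -1/4], [-1/4, -5/4]].
A⁻¹R = [[-16, 0], [22, -2]].
P = (A⁻¹R)D⁻¹ = [[4, 4], [-5, -3]].

P = [[4, 4], [-5, -3]]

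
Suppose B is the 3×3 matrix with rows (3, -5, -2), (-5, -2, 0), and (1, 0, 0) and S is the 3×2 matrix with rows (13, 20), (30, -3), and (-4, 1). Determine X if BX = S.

X = [[-4, 1], [-5, -1], [0, -6]]

Left-multiplying both sides by B⁻¹ gives X = B⁻¹S.
det B = -4, so B⁻¹ = [[0, 0, 1], [0, -1/2, -5/2], [-1/2, 5/4, 31/4]].
X = B⁻¹S = [[0, 0, 1], [0, -1/2, -5/2], [-1/2, 5/4, 31/4]] · [[13, 20], [30, -3], [-4, 1]] = [[-4, 1], [-5, -1], [0, -6]].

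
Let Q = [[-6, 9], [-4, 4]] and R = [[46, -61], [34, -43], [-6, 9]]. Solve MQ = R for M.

Right-multiplying both sides by Q⁻¹ gives M = RQ⁻¹.
det Q = 12; the adjugate gives Q⁻¹ = [[1/3, -3/4], [1/3, -1/2]].
M = RQ⁻¹ = [[46, -61], [34, -43], [-6, 9]] · [[1/3, -3/4], [1/3, -1/2]] = [[-5, -4], [-3, -4], [1, 0]].

M = [[-5, -4], [-3, -4], [1, 0]]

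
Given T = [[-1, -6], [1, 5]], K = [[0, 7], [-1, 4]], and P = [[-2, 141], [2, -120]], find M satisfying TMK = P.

Left-multiply by T⁻¹ and right-multiply by K⁻¹: M = T⁻¹PK⁻¹.
det T = 1; the adjugate gives T⁻¹ = [[5, 6], [-1, -1]].
det K = 7; the adjugate gives K⁻¹ = [[4/7, -1], [1/7, 0]].
T⁻¹P = [[2, -15], [0, -21]].
M = (T⁻¹P)K⁻¹ = [[-1, -2], [-3, 0]].

M = [[-1, -2], [-3, 0]]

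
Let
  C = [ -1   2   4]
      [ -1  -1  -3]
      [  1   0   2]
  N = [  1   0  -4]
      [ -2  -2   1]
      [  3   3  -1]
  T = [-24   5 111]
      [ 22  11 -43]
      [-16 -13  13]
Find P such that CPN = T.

P = C⁻¹TN⁻¹ (apply C⁻¹ on the left and N⁻¹ on the right).
det C = 4; the adjugate gives C⁻¹ = [[-1/2, -1, -1/2], [-1/4, -3/2, -7/4], [1/4, 1/2, 3/4]].
det N = -1; the adjugate gives N⁻¹ = [[1, 12, 8], [-1, -11, -7], [0, 3, 2]].
C⁻¹T = [[-2, -7, -19], [1, 5, 14], [-7, -3, 16]].
P = (C⁻¹T)N⁻¹ = [[5, -4, -5], [-4, -1, 1], [-4, -3, -3]].

P = [[5, -4, -5], [-4, -1, 1], [-4, -3, -3]]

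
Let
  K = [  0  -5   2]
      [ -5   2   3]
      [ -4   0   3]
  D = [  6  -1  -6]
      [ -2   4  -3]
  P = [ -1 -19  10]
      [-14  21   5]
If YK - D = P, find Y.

YK = P + D = [[5, -20, 4], [-16, 25, 2]].
K is on the right of Y, so right-multiply by K⁻¹: Y = (P + D)K⁻¹.
K has determinant 1; K⁻¹ = [[6, 15, -19], [3, 8, -10], [8, 20, -25]].
Y = (P + D)K⁻¹ = [[2, -5, 5], [-5, 0, 4]].

Y = [[2, -5, 5], [-5, 0, 4]]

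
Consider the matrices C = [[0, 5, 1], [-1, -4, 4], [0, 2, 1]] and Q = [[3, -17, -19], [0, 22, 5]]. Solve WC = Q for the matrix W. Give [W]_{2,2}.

0

Right-multiplying both sides by C⁻¹ gives W = QC⁻¹.
det C = 3; the adjugate gives C⁻¹ = [[-4, -1, 8], [1/3, 0, -1/3], [-2/3, 0, 5/3]].
W = QC⁻¹ = [[3, -17, -19], [0, 22, 5]] · [[-4, -1, 8], [1/3, 0, -1/3], [-2/3, 0, 5/3]] = [[-5, -3, -2], [4, 0, 1]].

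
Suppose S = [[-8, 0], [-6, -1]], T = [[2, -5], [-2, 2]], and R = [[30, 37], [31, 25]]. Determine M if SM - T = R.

M = [[-4, -4], [-5, -3]]

SM = R + T = [[32, 32], [29, 27]].
Left-multiplying both sides by S⁻¹ gives M = S⁻¹(R + T).
det S = 8; the adjugate gives S⁻¹ = [[-1/8, 0], [3/4, -1]].
M = S⁻¹(R + T) = [[-4, -4], [-5, -3]].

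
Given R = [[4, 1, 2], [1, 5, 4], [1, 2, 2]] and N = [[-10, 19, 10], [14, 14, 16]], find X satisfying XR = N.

X = [[-3, 6, -4], [2, 0, 6]]

R is on the right of X, so right-multiply by R⁻¹: X = NR⁻¹.
R has determinant 4; R⁻¹ = [[1/2, 1/2, -3/2], [1/2, 3/2, -7/2], [-3/4, -7/4, 19/4]].
X = NR⁻¹ = [[-10, 19, 10], [14, 14, 16]] · [[1/2, 1/2, -3/2], [1/2, 3/2, -7/2], [-3/4, -7/4, 19/4]] = [[-3, 6, -4], [2, 0, 6]].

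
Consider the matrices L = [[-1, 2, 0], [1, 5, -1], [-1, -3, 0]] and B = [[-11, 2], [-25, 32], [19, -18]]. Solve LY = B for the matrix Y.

Y = [[-1, 6], [-6, 4], [-6, -6]]

Since L multiplies Y on the left, Y = L⁻¹B.
L has determinant 5; L⁻¹ = [[-3/5, 0, -2/5], [1/5, 0, -1/5], [2/5, -1, -7/5]].
Y = L⁻¹B = [[-3/5, 0, -2/5], [1/5, 0, -1/5], [2/5, -1, -7/5]] · [[-11, 2], [-25, 32], [19, -18]] = [[-1, 6], [-6, 4], [-6, -6]].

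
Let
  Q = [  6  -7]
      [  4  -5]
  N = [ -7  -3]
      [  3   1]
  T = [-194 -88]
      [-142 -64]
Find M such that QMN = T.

M = [[0, 4], [-5, 1]]

Isolating M: multiply by Q⁻¹ from the left and N⁻¹ from the right, so M = Q⁻¹TN⁻¹.
det Q = -2; the adjugate gives Q⁻¹ = [[5/2, -7/2], [2, -3]].
det N = 2, so N⁻¹ = [[1/2, 3/2], [-3/2, -7/2]].
Q⁻¹T = [[12, 4], [38, 16]].
M = (Q⁻¹T)N⁻¹ = [[0, 4], [-5, 1]].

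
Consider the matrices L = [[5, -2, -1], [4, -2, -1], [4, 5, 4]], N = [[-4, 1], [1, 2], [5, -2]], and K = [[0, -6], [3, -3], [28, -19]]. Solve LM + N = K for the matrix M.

LM = K − N = [[4, -7], [2, -5], [23, -17]].
Since L multiplies M on the left, M = L⁻¹(K − N).
det L = -3; the adjugate gives L⁻¹ = [[1, -1, 0], [20/3, -8, -1/3], [-28/3, 11, 2/3]].
M = L⁻¹(K − N) = [[2, -2], [3, -1], [0, -1]].

M = [[2, -2], [3, -1], [0, -1]]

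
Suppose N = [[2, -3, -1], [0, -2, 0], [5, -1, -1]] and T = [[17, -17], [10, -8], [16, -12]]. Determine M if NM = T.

Since N multiplies M on the left, M = N⁻¹T.
det N = -6; the adjugate gives N⁻¹ = [[-1/3, 1/3, 1/3], [0, -1/2, 0], [-5/3, 13/6, 2/3]].
M = N⁻¹T = [[-1/3, 1/3, 1/3], [0, -1/2, 0], [-5/3, 13/6, 2/3]] · [[17, -17], [10, -8], [16, -12]] = [[3, -1], [-5, 4], [4, 3]].

M = [[3, -1], [-5, 4], [4, 3]]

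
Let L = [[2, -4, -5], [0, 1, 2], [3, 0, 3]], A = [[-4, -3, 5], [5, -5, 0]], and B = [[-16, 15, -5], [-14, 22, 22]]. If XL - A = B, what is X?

XL = B + A = [[-20, 12, 0], [-9, 17, 22]].
L is on the right of X, so right-multiply by L⁻¹: X = (B + A)L⁻¹.
det L = -3; the adjugate gives L⁻¹ = [[-1, -4, 1], [-2, -7, 4/3], [1, 4, -2/3]].
X = (B + A)L⁻¹ = [[-4, -4, -4], [-3, 5, -1]].

X = [[-4, -4, -4], [-3, 5, -1]]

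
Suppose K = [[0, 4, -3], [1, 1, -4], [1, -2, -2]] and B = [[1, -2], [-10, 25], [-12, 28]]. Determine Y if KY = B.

Since K multiplies Y on the left, Y = K⁻¹B.
det K = 1, so K⁻¹ = [[-10, 14, -13], [-2, 3, -3], [-3, 4, -4]].
Y = K⁻¹B = [[-10, 14, -13], [-2, 3, -3], [-3, 4, -4]] · [[1, -2], [-10, 25], [-12, 28]] = [[6, 6], [4, -5], [5, -6]].

Y = [[6, 6], [4, -5], [5, -6]]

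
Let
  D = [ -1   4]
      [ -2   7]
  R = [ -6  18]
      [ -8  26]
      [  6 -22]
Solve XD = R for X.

X = [[-6, 6], [-4, 6], [-2, -2]]

D is on the right of X, so right-multiply by D⁻¹: X = RD⁻¹.
det D = 1, so D⁻¹ = [[7, -4], [2, -1]].
X = RD⁻¹ = [[-6, 18], [-8, 26], [6, -22]] · [[7, -4], [2, -1]] = [[-6, 6], [-4, 6], [-2, -2]].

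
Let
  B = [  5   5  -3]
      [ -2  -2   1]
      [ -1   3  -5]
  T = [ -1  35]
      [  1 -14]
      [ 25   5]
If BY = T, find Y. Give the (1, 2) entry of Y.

4

Left-multiplying both sides by B⁻¹ gives Y = B⁻¹T.
B has determinant 4; B⁻¹ = [[7/4, 4, -1/4], [-11/4, -7, 1/4], [-2, -5, 0]].
Y = B⁻¹T = [[7/4, 4, -1/4], [-11/4, -7, 1/4], [-2, -5, 0]] · [[-1, 35], [1, -14], [25, 5]] = [[-4, 4], [2, 3], [-3, 0]].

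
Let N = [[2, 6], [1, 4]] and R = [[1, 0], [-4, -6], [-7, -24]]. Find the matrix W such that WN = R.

Since N sits to the right of W, W = RN⁻¹.
N has determinant 2; N⁻¹ = [[2, -3], [-1/2, 1]].
W = RN⁻¹ = [[1, 0], [-4, -6], [-7, -24]] · [[2, -3], [-1/2, 1]] = [[2, -3], [-5, 6], [-2, -3]].

W = [[2, -3], [-5, 6], [-2, -3]]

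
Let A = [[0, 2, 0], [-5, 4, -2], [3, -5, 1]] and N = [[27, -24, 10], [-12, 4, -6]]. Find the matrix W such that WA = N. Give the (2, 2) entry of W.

Right-multiplying both sides by A⁻¹ gives W = NA⁻¹.
det A = -2; the adjugate gives A⁻¹ = [[3, 1, 2], [1/2, 0, 0], [-13/2, -3, -5]].
W = NA⁻¹ = [[27, -24, 10], [-12, 4, -6]] · [[3, 1, 2], [1/2, 0, 0], [-13/2, -3, -5]] = [[4, -3, 4], [5, 6, 6]].

6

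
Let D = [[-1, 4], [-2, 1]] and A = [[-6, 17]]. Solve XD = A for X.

X = [[4, 1]]

D is on the right of X, so right-multiply by D⁻¹: X = AD⁻¹.
D has determinant 7; D⁻¹ = [[1/7, -4/7], [2/7, -1/7]].
X = AD⁻¹ = [[-6, 17]] · [[1/7, -4/7], [2/7, -1/7]] = [[4, 1]].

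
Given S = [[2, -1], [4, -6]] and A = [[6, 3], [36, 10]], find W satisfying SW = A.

Left-multiplying both sides by S⁻¹ gives W = S⁻¹A.
S has determinant -8; S⁻¹ = [[3/4, -1/8], [1/2, -1/4]].
W = S⁻¹A = [[3/4, -1/8], [1/2, -1/4]] · [[6, 3], [36, 10]] = [[0, 1], [-6, -1]].

W = [[0, 1], [-6, -1]]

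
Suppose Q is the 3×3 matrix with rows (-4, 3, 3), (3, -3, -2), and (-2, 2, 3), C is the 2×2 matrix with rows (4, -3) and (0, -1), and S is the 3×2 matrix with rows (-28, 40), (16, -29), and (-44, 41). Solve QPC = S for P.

P = [[-2, 4], [0, -3], [-5, 2]]

P = Q⁻¹SC⁻¹ (apply Q⁻¹ on the left and C⁻¹ on the right).
det Q = 5; the adjugate gives Q⁻¹ = [[-1, -3/5, 3/5], [-1, -6/5, 1/5], [0, 2/5, 3/5]].
det C = -4, so C⁻¹ = [[1/4, -3/4], [0, -1]].
Q⁻¹S = [[-8, 2], [0, 3], [-20, 13]].
P = (Q⁻¹S)C⁻¹ = [[-2, 4], [0, -3], [-5, 2]].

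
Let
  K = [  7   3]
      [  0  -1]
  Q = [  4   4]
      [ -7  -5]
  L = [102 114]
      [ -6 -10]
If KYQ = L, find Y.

Y = [[3, 0], [5, 2]]

Isolating Y: multiply by K⁻¹ from the left and Q⁻¹ from the right, so Y = K⁻¹LQ⁻¹.
det K = -7, so K⁻¹ = [[1/7, 3/7], [0, -1]].
det Q = 8; the adjugate gives Q⁻¹ = [[-5/8, -1/2], [7/8, 1/2]].
K⁻¹L = [[12, 12], [6, 10]].
Y = (K⁻¹L)Q⁻¹ = [[3, 0], [5, 2]].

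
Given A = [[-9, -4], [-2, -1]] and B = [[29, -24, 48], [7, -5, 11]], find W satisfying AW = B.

A is on the left of W, so left-multiply by A⁻¹: W = A⁻¹B.
det A = 1, so A⁻¹ = [[-1, 4], [2, -9]].
W = A⁻¹B = [[-1, 4], [2, -9]] · [[29, -24, 48], [7, -5, 11]] = [[-1, 4, -4], [-5, -3, -3]].

W = [[-1, 4, -4], [-5, -3, -3]]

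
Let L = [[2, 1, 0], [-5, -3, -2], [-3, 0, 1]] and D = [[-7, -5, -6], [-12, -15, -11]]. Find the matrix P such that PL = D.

P = [[4, 3, 0], [-6, 3, -5]]

L is on the right of P, so right-multiply by L⁻¹: P = DL⁻¹.
L has determinant 5; L⁻¹ = [[-3/5, -1/5, -2/5], [11/5, 2/5, 4/5], [-9/5, -3/5, -1/5]].
P = DL⁻¹ = [[-7, -5, -6], [-12, -15, -11]] · [[-3/5, -1/5, -2/5], [11/5, 2/5, 4/5], [-9/5, -3/5, -1/5]] = [[4, 3, 0], [-6, 3, -5]].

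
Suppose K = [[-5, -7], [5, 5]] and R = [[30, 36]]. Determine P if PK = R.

Right-multiplying both sides by K⁻¹ gives P = RK⁻¹.
det K = 10, so K⁻¹ = [[1/2, 7/10], [-1/2, -1/2]].
P = RK⁻¹ = [[30, 36]] · [[1/2, 7/10], [-1/2, -1/2]] = [[-3, 3]].

P = [[-3, 3]]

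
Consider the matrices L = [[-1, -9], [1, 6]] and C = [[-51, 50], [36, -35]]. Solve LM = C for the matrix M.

M = [[6, -5], [5, -5]]

Left-multiplying both sides by L⁻¹ gives M = L⁻¹C.
L has determinant 3; L⁻¹ = [[2, 3], [-1/3, -1/3]].
M = L⁻¹C = [[2, 3], [-1/3, -1/3]] · [[-51, 50], [36, -35]] = [[6, -5], [5, -5]].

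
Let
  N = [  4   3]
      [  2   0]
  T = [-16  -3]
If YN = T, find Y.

Y = [[-1, -6]]

N is on the right of Y, so right-multiply by N⁻¹: Y = TN⁻¹.
det N = -6; the adjugate gives N⁻¹ = [[0, 1/2], [1/3, -2/3]].
Y = TN⁻¹ = [[-16, -3]] · [[0, 1/2], [1/3, -2/3]] = [[-1, -6]].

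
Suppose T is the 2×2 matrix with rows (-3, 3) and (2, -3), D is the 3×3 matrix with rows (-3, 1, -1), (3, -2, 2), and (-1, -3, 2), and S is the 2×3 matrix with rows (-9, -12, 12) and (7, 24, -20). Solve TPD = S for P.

Isolating P: multiply by T⁻¹ from the left and D⁻¹ from the right, so P = T⁻¹SD⁻¹.
det T = 3; the adjugate gives T⁻¹ = [[-1, -1], [-2/3, -1]].
D has determinant -3; D⁻¹ = [[-2/3, -1/3, 0], [8/3, 7/3, -1], [11/3, 10/3, -1]].
T⁻¹S = [[2, -12, 8], [-1, -16, 12]].
P = (T⁻¹S)D⁻¹ = [[-4, -2, 4], [2, 3, 4]].

P = [[-4, -2, 4], [2, 3, 4]]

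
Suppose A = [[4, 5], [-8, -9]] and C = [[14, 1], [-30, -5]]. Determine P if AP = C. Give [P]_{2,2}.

-3

A is on the left of P, so left-multiply by A⁻¹: P = A⁻¹C.
A has determinant 4; A⁻¹ = [[-9/4, -5/4], [2, 1]].
P = A⁻¹C = [[-9/4, -5/4], [2, 1]] · [[14, 1], [-30, -5]] = [[6, 4], [-2, -3]].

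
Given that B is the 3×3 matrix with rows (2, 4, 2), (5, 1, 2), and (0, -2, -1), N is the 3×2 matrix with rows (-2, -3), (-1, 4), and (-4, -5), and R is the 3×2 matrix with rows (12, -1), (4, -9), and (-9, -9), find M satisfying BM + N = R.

BM = R − N = [[14, 2], [5, -13], [-5, -4]].
Left-multiplying both sides by B⁻¹ gives M = B⁻¹(R − N).
B has determinant 6; B⁻¹ = [[1/2, 0, 1], [5/6, -1/3, 1], [-5/3, 2/3, -3]].
M = B⁻¹(R − N) = [[2, -3], [5, 2], [-5, 0]].

M = [[2, -3], [5, 2], [-5, 0]]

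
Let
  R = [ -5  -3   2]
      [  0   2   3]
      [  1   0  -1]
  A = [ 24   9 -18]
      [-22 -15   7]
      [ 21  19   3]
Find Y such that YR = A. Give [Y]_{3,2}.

Right-multiplying both sides by R⁻¹ gives Y = AR⁻¹.
det R = -3, so R⁻¹ = [[2/3, 1, 13/3], [-1, -1, -5], [2/3, 1, 10/3]].
Y = AR⁻¹ = [[24, 9, -18], [-22, -15, 7], [21, 19, 3]] · [[2/3, 1, 13/3], [-1, -1, -5], [2/3, 1, 10/3]] = [[-5, -3, -1], [5, 0, 3], [-3, 5, 6]].

5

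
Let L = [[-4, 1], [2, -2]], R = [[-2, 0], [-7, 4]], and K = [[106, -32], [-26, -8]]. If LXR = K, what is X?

X = [[5, 3], [-5, 4]]

X = L⁻¹KR⁻¹ (apply L⁻¹ on the left and R⁻¹ on the right).
det L = 6; the adjugate gives L⁻¹ = [[-1/3, -1/6], [-1/3, -2/3]].
det R = -8, so R⁻¹ = [[-1/2, 0], [-7/8, 1/4]].
L⁻¹K = [[-31, 12], [-18, 16]].
X = (L⁻¹K)R⁻¹ = [[5, 3], [-5, 4]].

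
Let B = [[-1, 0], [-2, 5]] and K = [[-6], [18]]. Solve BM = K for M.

B is on the left of M, so left-multiply by B⁻¹: M = B⁻¹K.
det B = -5; the adjugate gives B⁻¹ = [[-1, 0], [-2/5, 1/5]].
M = B⁻¹K = [[-1, 0], [-2/5, 1/5]] · [[-6], [18]] = [[6], [6]].

M = [[6], [6]]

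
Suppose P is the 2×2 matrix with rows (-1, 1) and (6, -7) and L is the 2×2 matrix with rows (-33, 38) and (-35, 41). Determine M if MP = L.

M = [[3, -5], [-1, -6]]

P is on the right of M, so right-multiply by P⁻¹: M = LP⁻¹.
det P = 1, so P⁻¹ = [[-7, -1], [-6, -1]].
M = LP⁻¹ = [[-33, 38], [-35, 41]] · [[-7, -1], [-6, -1]] = [[3, -5], [-1, -6]].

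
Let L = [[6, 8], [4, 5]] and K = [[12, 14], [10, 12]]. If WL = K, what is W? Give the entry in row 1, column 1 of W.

Right-multiplying both sides by L⁻¹ gives W = KL⁻¹.
L has determinant -2; L⁻¹ = [[-5/2, 4], [2, -3]].
W = KL⁻¹ = [[12, 14], [10, 12]] · [[-5/2, 4], [2, -3]] = [[-2, 6], [-1, 4]].

-2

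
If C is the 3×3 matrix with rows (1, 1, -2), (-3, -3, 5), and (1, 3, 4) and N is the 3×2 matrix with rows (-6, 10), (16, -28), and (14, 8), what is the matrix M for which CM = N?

C is on the left of M, so left-multiply by C⁻¹: M = C⁻¹N.
det C = 2, so C⁻¹ = [[-27/2, -5, -1/2], [17/2, 3, 1/2], [-3, -1, 0]].
M = C⁻¹N = [[-27/2, -5, -1/2], [17/2, 3, 1/2], [-3, -1, 0]] · [[-6, 10], [16, -28], [14, 8]] = [[-6, 1], [4, 5], [2, -2]].

M = [[-6, 1], [4, 5], [2, -2]]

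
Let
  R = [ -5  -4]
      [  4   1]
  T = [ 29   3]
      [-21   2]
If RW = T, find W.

W = [[-5, 1], [-1, -2]]

Since R multiplies W on the left, W = R⁻¹T.
R has determinant 11; R⁻¹ = [[1/11, 4/11], [-4/11, -5/11]].
W = R⁻¹T = [[1/11, 4/11], [-4/11, -5/11]] · [[29, 3], [-21, 2]] = [[-5, 1], [-1, -2]].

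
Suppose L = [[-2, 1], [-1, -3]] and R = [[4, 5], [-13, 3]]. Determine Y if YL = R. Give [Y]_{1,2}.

Right-multiplying both sides by L⁻¹ gives Y = RL⁻¹.
det L = 7, so L⁻¹ = [[-3/7, -1/7], [1/7, -2/7]].
Y = RL⁻¹ = [[4, 5], [-13, 3]] · [[-3/7, -1/7], [1/7, -2/7]] = [[-1, -2], [6, 1]].

-2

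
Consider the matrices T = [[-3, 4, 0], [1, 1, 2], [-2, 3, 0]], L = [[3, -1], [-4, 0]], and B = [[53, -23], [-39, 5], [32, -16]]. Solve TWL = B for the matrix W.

W = [[-5, 4], [2, 4], [-1, -1]]

W = T⁻¹BL⁻¹ (apply T⁻¹ on the left and L⁻¹ on the right).
det T = 2; the adjugate gives T⁻¹ = [[-3, 0, 4], [-2, 0, 3], [5/2, 1/2, -7/2]].
det L = -4; the adjugate gives L⁻¹ = [[0, -1/4], [-1, -3/4]].
T⁻¹B = [[-31, 5], [-10, -2], [1, 1]].
W = (T⁻¹B)L⁻¹ = [[-5, 4], [2, 4], [-1, -1]].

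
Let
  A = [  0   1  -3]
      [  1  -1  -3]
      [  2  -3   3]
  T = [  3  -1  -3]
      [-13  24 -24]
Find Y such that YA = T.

Y = [[4, -1, 2], [6, -3, -5]]

A is on the right of Y, so right-multiply by A⁻¹: Y = TA⁻¹.
A has determinant -6; A⁻¹ = [[2, -1, 1], [3/2, -1, 1/2], [1/6, -1/3, 1/6]].
Y = TA⁻¹ = [[3, -1, -3], [-13, 24, -24]] · [[2, -1, 1], [3/2, -1, 1/2], [1/6, -1/3, 1/6]] = [[4, -1, 2], [6, -3, -5]].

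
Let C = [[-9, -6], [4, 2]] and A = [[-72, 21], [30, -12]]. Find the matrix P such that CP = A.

P = [[6, -5], [3, 4]]

Since C multiplies P on the left, P = C⁻¹A.
det C = 6, so C⁻¹ = [[1/3, 1], [-2/3, -3/2]].
P = C⁻¹A = [[1/3, 1], [-2/3, -3/2]] · [[-72, 21], [30, -12]] = [[6, -5], [3, 4]].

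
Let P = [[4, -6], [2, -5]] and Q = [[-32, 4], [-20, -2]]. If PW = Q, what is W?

P is on the left of W, so left-multiply by P⁻¹: W = P⁻¹Q.
det P = -8; the adjugate gives P⁻¹ = [[5/8, -3/4], [1/4, -1/2]].
W = P⁻¹Q = [[5/8, -3/4], [1/4, -1/2]] · [[-32, 4], [-20, -2]] = [[-5, 4], [2, 2]].

W = [[-5, 4], [2, 2]]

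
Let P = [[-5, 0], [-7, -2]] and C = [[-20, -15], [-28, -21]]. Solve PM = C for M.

M = [[4, 3], [0, 0]]

Since P multiplies M on the left, M = P⁻¹C.
det P = 10; the adjugate gives P⁻¹ = [[-1/5, 0], [7/10, -1/2]].
M = P⁻¹C = [[-1/5, 0], [7/10, -1/2]] · [[-20, -15], [-28, -21]] = [[4, 3], [0, 0]].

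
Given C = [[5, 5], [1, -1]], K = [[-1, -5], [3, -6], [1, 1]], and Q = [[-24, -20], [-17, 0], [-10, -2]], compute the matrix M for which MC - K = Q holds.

MC = Q + K = [[-25, -25], [-14, -6], [-9, -1]].
C is on the right of M, so right-multiply by C⁻¹: M = (Q + K)C⁻¹.
det C = -10, so C⁻¹ = [[1/10, 1/2], [1/10, -1/2]].
M = (Q + K)C⁻¹ = [[-5, 0], [-2, -4], [-1, -4]].

M = [[-5, 0], [-2, -4], [-1, -4]]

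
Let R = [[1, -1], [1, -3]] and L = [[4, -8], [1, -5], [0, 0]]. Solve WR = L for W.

W = [[2, 2], [-1, 2], [0, 0]]

Right-multiplying both sides by R⁻¹ gives W = LR⁻¹.
det R = -2; the adjugate gives R⁻¹ = [[3/2, -1/2], [1/2, -1/2]].
W = LR⁻¹ = [[4, -8], [1, -5], [0, 0]] · [[3/2, -1/2], [1/2, -1/2]] = [[2, 2], [-1, 2], [0, 0]].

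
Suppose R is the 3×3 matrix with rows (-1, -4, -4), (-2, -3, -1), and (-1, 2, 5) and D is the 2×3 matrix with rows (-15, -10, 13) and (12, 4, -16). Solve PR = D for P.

R is on the right of P, so right-multiply by R⁻¹: P = DR⁻¹.
det R = -3; the adjugate gives R⁻¹ = [[13/3, -4, 8/3], [-11/3, 3, -7/3], [7/3, -2, 5/3]].
P = DR⁻¹ = [[-15, -10, 13], [12, 4, -16]] · [[13/3, -4, 8/3], [-11/3, 3, -7/3], [7/3, -2, 5/3]] = [[2, 4, 5], [0, -4, -4]].

P = [[2, 4, 5], [0, -4, -4]]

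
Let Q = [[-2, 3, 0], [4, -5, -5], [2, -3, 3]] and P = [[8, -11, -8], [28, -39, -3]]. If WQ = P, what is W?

W = [[-3, 1, -1], [-4, 3, 4]]

Since Q sits to the right of W, W = PQ⁻¹.
Q has determinant -6; Q⁻¹ = [[5, 3/2, 5/2], [11/3, 1, 5/3], [1/3, 0, 1/3]].
W = PQ⁻¹ = [[8, -11, -8], [28, -39, -3]] · [[5, 3/2, 5/2], [11/3, 1, 5/3], [1/3, 0, 1/3]] = [[-3, 1, -1], [-4, 3, 4]].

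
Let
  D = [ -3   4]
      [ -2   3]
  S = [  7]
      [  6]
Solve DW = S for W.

Since D multiplies W on the left, W = D⁻¹S.
D has determinant -1; D⁻¹ = [[-3, 4], [-2, 3]].
W = D⁻¹S = [[-3, 4], [-2, 3]] · [[7], [6]] = [[3], [4]].

W = [[3], [4]]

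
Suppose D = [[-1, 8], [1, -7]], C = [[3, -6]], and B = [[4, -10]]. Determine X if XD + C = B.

XD = B − C = [[1, -4]].
Right-multiplying both sides by D⁻¹ gives X = (B − C)D⁻¹.
D has determinant -1; D⁻¹ = [[7, 8], [1, 1]].
X = (B − C)D⁻¹ = [[3, 4]].

X = [[3, 4]]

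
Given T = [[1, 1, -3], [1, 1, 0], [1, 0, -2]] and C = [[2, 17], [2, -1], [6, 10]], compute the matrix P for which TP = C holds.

T is on the left of P, so left-multiply by T⁻¹: P = T⁻¹C.
T has determinant 3; T⁻¹ = [[-2/3, 2/3, 1], [2/3, 1/3, -1], [-1/3, 1/3, 0]].
P = T⁻¹C = [[-2/3, 2/3, 1], [2/3, 1/3, -1], [-1/3, 1/3, 0]] · [[2, 17], [2, -1], [6, 10]] = [[6, -2], [-4, 1], [0, -6]].

P = [[6, -2], [-4, 1], [0, -6]]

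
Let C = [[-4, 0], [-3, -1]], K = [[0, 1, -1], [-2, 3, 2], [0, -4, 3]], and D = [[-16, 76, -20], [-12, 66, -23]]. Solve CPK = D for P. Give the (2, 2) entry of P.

0

Isolating P: multiply by C⁻¹ from the left and K⁻¹ from the right, so P = C⁻¹DK⁻¹.
det C = 4; the adjugate gives C⁻¹ = [[-1/4, 0], [3/4, -1]].
det K = -2, so K⁻¹ = [[-17/2, -1/2, -5/2], [-3, 0, -1], [-4, 0, -1]].
C⁻¹D = [[4, -19, 5], [0, -9, 8]].
P = (C⁻¹D)K⁻¹ = [[3, -2, 4], [-5, 0, 1]].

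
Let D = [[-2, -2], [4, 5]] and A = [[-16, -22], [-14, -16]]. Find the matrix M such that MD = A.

Right-multiplying both sides by D⁻¹ gives M = AD⁻¹.
det D = -2, so D⁻¹ = [[-5/2, -1], [2, 1]].
M = AD⁻¹ = [[-16, -22], [-14, -16]] · [[-5/2, -1], [2, 1]] = [[-4, -6], [3, -2]].

M = [[-4, -6], [3, -2]]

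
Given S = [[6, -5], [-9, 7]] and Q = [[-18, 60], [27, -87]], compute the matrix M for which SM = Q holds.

M = [[-3, 5], [0, -6]]

S is on the left of M, so left-multiply by S⁻¹: M = S⁻¹Q.
S has determinant -3; S⁻¹ = [[-7/3, -5/3], [-3, -2]].
M = S⁻¹Q = [[-7/3, -5/3], [-3, -2]] · [[-18, 60], [27, -87]] = [[-3, 5], [0, -6]].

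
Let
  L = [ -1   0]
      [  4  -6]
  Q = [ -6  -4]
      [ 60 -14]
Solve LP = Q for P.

P = [[6, 4], [-6, 5]]

L is on the left of P, so left-multiply by L⁻¹: P = L⁻¹Q.
det L = 6, so L⁻¹ = [[-1, 0], [-2/3, -1/6]].
P = L⁻¹Q = [[-1, 0], [-2/3, -1/6]] · [[-6, -4], [60, -14]] = [[6, 4], [-6, 5]].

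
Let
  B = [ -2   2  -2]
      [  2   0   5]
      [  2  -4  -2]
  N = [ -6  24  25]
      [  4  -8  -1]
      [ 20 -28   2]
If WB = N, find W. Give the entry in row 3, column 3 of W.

Since B sits to the right of W, W = NB⁻¹.
det B = 4; the adjugate gives B⁻¹ = [[5, 3, 5/2], [7/2, 2, 3/2], [-2, -1, -1]].
W = NB⁻¹ = [[-6, 24, 25], [4, -8, -1], [20, -28, 2]] · [[5, 3, 5/2], [7/2, 2, 3/2], [-2, -1, -1]] = [[4, 5, -4], [-6, -3, -1], [-2, 2, 6]].

6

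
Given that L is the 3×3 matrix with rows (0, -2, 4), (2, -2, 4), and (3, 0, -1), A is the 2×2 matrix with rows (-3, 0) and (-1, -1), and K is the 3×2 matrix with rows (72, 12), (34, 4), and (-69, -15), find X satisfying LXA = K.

X = [[5, 4], [4, 0], [-3, -3]]

Isolating X: multiply by L⁻¹ from the left and A⁻¹ from the right, so X = L⁻¹KA⁻¹.
det L = -4, so L⁻¹ = [[-1/2, 1/2, 0], [-7/2, 3, -2], [-3/2, 3/2, -1]].
det A = 3; the adjugate gives A⁻¹ = [[-1/3, 0], [1/3, -1]].
L⁻¹K = [[-19, -4], [-12, 0], [12, 3]].
X = (L⁻¹K)A⁻¹ = [[5, 4], [4, 0], [-3, -3]].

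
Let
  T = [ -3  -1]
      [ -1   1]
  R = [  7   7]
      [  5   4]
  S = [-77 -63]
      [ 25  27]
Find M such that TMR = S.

Isolating M: multiply by T⁻¹ from the left and R⁻¹ from the right, so M = T⁻¹SR⁻¹.
det T = -4; the adjugate gives T⁻¹ = [[-1/4, -1/4], [-1/4, 3/4]].
det R = -7, so R⁻¹ = [[-4/7, 1], [5/7, -1]].
T⁻¹S = [[13, 9], [38, 36]].
M = (T⁻¹S)R⁻¹ = [[-1, 4], [4, 2]].

M = [[-1, 4], [4, 2]]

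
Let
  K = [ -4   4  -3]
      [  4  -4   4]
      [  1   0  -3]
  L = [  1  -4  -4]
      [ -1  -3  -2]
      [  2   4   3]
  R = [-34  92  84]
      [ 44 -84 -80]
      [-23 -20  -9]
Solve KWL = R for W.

Left-multiply by K⁻¹ and right-multiply by L⁻¹: W = K⁻¹RL⁻¹.
det K = 4, so K⁻¹ = [[3, 3, 1], [4, 15/4, 1], [1, 1, 0]].
det L = -5; the adjugate gives L⁻¹ = [[1/5, 4/5, 4/5], [1/5, -11/5, -6/5], [-2/5, 12/5, 7/5]].
K⁻¹R = [[7, 4, 3], [6, 33, 27], [10, 8, 4]].
W = (K⁻¹R)L⁻¹ = [[1, 4, 5], [-3, -3, 3], [2, 0, 4]].

W = [[1, 4, 5], [-3, -3, 3], [2, 0, 4]]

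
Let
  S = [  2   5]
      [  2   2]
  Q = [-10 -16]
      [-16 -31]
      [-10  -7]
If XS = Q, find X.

X = [[-2, -3], [-5, -3], [1, -6]]

S is on the right of X, so right-multiply by S⁻¹: X = QS⁻¹.
det S = -6; the adjugate gives S⁻¹ = [[-1/3, 5/6], [1/3, -1/3]].
X = QS⁻¹ = [[-10, -16], [-16, -31], [-10, -7]] · [[-1/3, 5/6], [1/3, -1/3]] = [[-2, -3], [-5, -3], [1, -6]].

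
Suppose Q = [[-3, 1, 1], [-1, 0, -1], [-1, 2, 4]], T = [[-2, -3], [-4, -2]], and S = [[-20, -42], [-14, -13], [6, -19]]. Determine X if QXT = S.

X = [[-5, 1], [-1, 3], [2, -3]]

Isolating X: multiply by Q⁻¹ from the left and T⁻¹ from the right, so X = Q⁻¹ST⁻¹.
Q has determinant -3; Q⁻¹ = [[-2/3, 2/3, 1/3], [-5/3, 11/3, 4/3], [2/3, -5/3, -1/3]].
T has determinant -8; T⁻¹ = [[1/4, -3/8], [-1/2, 1/4]].
Q⁻¹S = [[6, 13], [-10, -3], [8, 0]].
X = (Q⁻¹S)T⁻¹ = [[-5, 1], [-1, 3], [2, -3]].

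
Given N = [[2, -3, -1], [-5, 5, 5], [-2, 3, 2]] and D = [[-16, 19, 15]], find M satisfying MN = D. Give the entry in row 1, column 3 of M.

Since N sits to the right of M, M = DN⁻¹.
det N = -5, so N⁻¹ = [[1, -3/5, 2], [0, -2/5, 1], [1, 0, 1]].
M = DN⁻¹ = [[-16, 19, 15]] · [[1, -3/5, 2], [0, -2/5, 1], [1, 0, 1]] = [[-1, 2, 2]].

2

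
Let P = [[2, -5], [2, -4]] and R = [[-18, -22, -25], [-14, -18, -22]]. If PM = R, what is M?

M = [[1, -1, -5], [4, 4, 3]]

Since P multiplies M on the left, M = P⁻¹R.
det P = 2, so P⁻¹ = [[-2, 5/2], [-1, 1]].
M = P⁻¹R = [[-2, 5/2], [-1, 1]] · [[-18, -22, -25], [-14, -18, -22]] = [[1, -1, -5], [4, 4, 3]].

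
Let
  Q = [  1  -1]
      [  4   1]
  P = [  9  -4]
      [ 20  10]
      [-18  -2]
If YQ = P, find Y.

Y = [[5, 1], [-4, 6], [-2, -4]]

Since Q sits to the right of Y, Y = PQ⁻¹.
det Q = 5, so Q⁻¹ = [[1/5, 1/5], [-4/5, 1/5]].
Y = PQ⁻¹ = [[9, -4], [20, 10], [-18, -2]] · [[1/5, 1/5], [-4/5, 1/5]] = [[5, 1], [-4, 6], [-2, -4]].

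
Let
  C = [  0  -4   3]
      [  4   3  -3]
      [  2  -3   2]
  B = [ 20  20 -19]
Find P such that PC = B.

P = [[1, 6, -2]]

Right-multiplying both sides by C⁻¹ gives P = BC⁻¹.
det C = 2; the adjugate gives C⁻¹ = [[-3/2, -1/2, 3/2], [-7, -3, 6], [-9, -4, 8]].
P = BC⁻¹ = [[20, 20, -19]] · [[-3/2, -1/2, 3/2], [-7, -3, 6], [-9, -4, 8]] = [[1, 6, -2]].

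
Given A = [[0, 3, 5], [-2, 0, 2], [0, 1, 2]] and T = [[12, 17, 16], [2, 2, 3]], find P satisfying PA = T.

A is on the right of P, so right-multiply by A⁻¹: P = TA⁻¹.
A has determinant 2; A⁻¹ = [[-1, -1/2, 3], [2, 0, -5], [-1, 0, 3]].
P = TA⁻¹ = [[12, 17, 16], [2, 2, 3]] · [[-1, -1/2, 3], [2, 0, -5], [-1, 0, 3]] = [[6, -6, -1], [-1, -1, 5]].

P = [[6, -6, -1], [-1, -1, 5]]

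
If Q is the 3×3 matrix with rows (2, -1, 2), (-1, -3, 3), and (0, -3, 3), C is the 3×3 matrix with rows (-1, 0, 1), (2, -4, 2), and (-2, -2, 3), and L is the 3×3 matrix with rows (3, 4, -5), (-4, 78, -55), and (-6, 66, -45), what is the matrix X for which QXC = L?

Left-multiply by Q⁻¹ and right-multiply by C⁻¹: X = Q⁻¹LC⁻¹.
det Q = 3; the adjugate gives Q⁻¹ = [[0, -1, 1], [1, 2, -8/3], [1, 2, -7/3]].
det C = -4; the adjugate gives C⁻¹ = [[2, 1/2, -1], [5/2, 1/4, -1], [3, 1/2, -1]].
Q⁻¹L = [[-2, -12, 10], [11, -16, 5], [9, 6, -10]].
X = (Q⁻¹L)C⁻¹ = [[-4, 1, 4], [-3, 4, 0], [3, 1, -5]].

X = [[-4, 1, 4], [-3, 4, 0], [3, 1, -5]]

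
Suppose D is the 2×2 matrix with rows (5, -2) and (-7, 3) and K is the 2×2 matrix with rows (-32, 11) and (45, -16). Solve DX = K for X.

Left-multiplying both sides by D⁻¹ gives X = D⁻¹K.
D has determinant 1; D⁻¹ = [[3, 2], [7, 5]].
X = D⁻¹K = [[3, 2], [7, 5]] · [[-32, 11], [45, -16]] = [[-6, 1], [1, -3]].

X = [[-6, 1], [1, -3]]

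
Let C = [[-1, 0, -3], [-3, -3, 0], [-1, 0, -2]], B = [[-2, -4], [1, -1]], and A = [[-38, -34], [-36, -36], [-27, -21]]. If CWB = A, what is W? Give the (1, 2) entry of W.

5

Isolating W: multiply by C⁻¹ from the left and B⁻¹ from the right, so W = C⁻¹AB⁻¹.
det C = 3, so C⁻¹ = [[2, 0, -3], [-2, -1/3, 3], [-1, 0, 1]].
det B = 6; the adjugate gives B⁻¹ = [[-1/6, 2/3], [-1/6, -1/3]].
C⁻¹A = [[5, -5], [7, 17], [11, 13]].
W = (C⁻¹A)B⁻¹ = [[0, 5], [-4, -1], [-4, 3]].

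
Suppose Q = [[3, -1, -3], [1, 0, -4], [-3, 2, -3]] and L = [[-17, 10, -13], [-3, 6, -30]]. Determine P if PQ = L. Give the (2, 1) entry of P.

2

Since Q sits to the right of P, P = LQ⁻¹.
Q has determinant 3; Q⁻¹ = [[8/3, -3, 4/3], [5, -6, 3], [2/3, -1, 1/3]].
P = LQ⁻¹ = [[-17, 10, -13], [-3, 6, -30]] · [[8/3, -3, 4/3], [5, -6, 3], [2/3, -1, 1/3]] = [[-4, 4, 3], [2, 3, 4]].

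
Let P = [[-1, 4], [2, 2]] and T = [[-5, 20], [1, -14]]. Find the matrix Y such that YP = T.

Y = [[5, 0], [-3, -1]]

P is on the right of Y, so right-multiply by P⁻¹: Y = TP⁻¹.
det P = -10, so P⁻¹ = [[-1/5, 2/5], [1/5, 1/10]].
Y = TP⁻¹ = [[-5, 20], [1, -14]] · [[-1/5, 2/5], [1/5, 1/10]] = [[5, 0], [-3, -1]].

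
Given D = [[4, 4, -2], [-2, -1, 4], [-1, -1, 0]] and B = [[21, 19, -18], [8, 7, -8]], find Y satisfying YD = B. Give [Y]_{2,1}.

2

D is on the right of Y, so right-multiply by D⁻¹: Y = BD⁻¹.
det D = -2, so D⁻¹ = [[-2, -1, -7], [2, 1, 6], [-1/2, 0, -2]].
Y = BD⁻¹ = [[21, 19, -18], [8, 7, -8]] · [[-2, -1, -7], [2, 1, 6], [-1/2, 0, -2]] = [[5, -2, 3], [2, -1, 2]].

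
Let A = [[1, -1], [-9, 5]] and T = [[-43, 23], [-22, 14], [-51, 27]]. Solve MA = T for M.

M = [[2, 5], [-4, 2], [3, 6]]

Right-multiplying both sides by A⁻¹ gives M = TA⁻¹.
det A = -4; the adjugate gives A⁻¹ = [[-5/4, -1/4], [-9/4, -1/4]].
M = TA⁻¹ = [[-43, 23], [-22, 14], [-51, 27]] · [[-5/4, -1/4], [-9/4, -1/4]] = [[2, 5], [-4, 2], [3, 6]].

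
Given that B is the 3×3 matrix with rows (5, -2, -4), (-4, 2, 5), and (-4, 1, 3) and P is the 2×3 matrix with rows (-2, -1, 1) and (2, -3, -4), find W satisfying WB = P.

Since B sits to the right of W, W = PB⁻¹.
B has determinant 5; B⁻¹ = [[1/5, 2/5, -2/5], [-8/5, -1/5, -9/5], [4/5, 3/5, 2/5]].
W = PB⁻¹ = [[-2, -1, 1], [2, -3, -4]] · [[1/5, 2/5, -2/5], [-8/5, -1/5, -9/5], [4/5, 3/5, 2/5]] = [[2, 0, 3], [2, -1, 3]].

W = [[2, 0, 3], [2, -1, 3]]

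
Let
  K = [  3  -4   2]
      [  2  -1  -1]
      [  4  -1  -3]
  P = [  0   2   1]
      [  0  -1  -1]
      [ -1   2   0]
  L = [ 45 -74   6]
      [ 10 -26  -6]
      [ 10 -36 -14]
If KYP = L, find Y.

Isolating Y: multiply by K⁻¹ from the left and P⁻¹ from the right, so Y = K⁻¹LP⁻¹.
det K = 2; the adjugate gives K⁻¹ = [[1, -7, 3], [1, -17/2, 7/2], [1, -13/2, 5/2]].
P has determinant 1; P⁻¹ = [[2, 2, -1], [1, 1, 0], [-1, -2, 0]].
K⁻¹L = [[5, 0, 6], [-5, 21, 8], [5, 5, 10]].
Y = (K⁻¹L)P⁻¹ = [[4, -2, -5], [3, -5, 5], [5, -5, -5]].

Y = [[4, -2, -5], [3, -5, 5], [5, -5, -5]]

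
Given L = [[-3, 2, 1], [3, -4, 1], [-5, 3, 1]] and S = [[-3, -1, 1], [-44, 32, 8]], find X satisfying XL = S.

L is on the right of X, so right-multiply by L⁻¹: X = SL⁻¹.
det L = -6; the adjugate gives L⁻¹ = [[7/6, -1/6, -1], [4/3, -1/3, -1], [11/6, 1/6, -1]].
X = SL⁻¹ = [[-3, -1, 1], [-44, 32, 8]] · [[7/6, -1/6, -1], [4/3, -1/3, -1], [11/6, 1/6, -1]] = [[-3, 1, 3], [6, -2, 4]].

X = [[-3, 1, 3], [6, -2, 4]]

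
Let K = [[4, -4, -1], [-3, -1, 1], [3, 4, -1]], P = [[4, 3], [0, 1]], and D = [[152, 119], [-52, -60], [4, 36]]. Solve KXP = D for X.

Left-multiply by K⁻¹ and right-multiply by P⁻¹: X = K⁻¹DP⁻¹.
det K = -3; the adjugate gives K⁻¹ = [[1, 8/3, 5/3], [0, 1/3, 1/3], [3, 28/3, 16/3]].
det P = 4; the adjugate gives P⁻¹ = [[1/4, -3/4], [0, 1]].
K⁻¹D = [[20, 19], [-16, -8], [-8, -11]].
X = (K⁻¹D)P⁻¹ = [[5, 4], [-4, 4], [-2, -5]].

X = [[5, 4], [-4, 4], [-2, -5]]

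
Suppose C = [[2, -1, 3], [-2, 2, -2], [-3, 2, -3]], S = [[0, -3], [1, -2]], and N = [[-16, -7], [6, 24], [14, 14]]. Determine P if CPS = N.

Isolating P: multiply by C⁻¹ from the left and S⁻¹ from the right, so P = C⁻¹NS⁻¹.
det C = 2; the adjugate gives C⁻¹ = [[-1, 3/2, -2], [0, 3/2, -1], [1, -1/2, 1]].
det S = 3; the adjugate gives S⁻¹ = [[-2/3, 1], [-1/3, 0]].
C⁻¹N = [[-3, 15], [-5, 22], [-5, -5]].
P = (C⁻¹N)S⁻¹ = [[-3, -3], [-4, -5], [5, -5]].

P = [[-3, -3], [-4, -5], [5, -5]]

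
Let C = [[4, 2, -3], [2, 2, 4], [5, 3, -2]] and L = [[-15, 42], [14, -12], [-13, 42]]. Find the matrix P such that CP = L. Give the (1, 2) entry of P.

6

Left-multiplying both sides by C⁻¹ gives P = C⁻¹L.
C has determinant -4; C⁻¹ = [[4, 5/4, -7/2], [-6, -7/4, 11/2], [1, 1/2, -1]].
P = C⁻¹L = [[4, 5/4, -7/2], [-6, -7/4, 11/2], [1, 1/2, -1]] · [[-15, 42], [14, -12], [-13, 42]] = [[3, 6], [-6, 0], [5, -6]].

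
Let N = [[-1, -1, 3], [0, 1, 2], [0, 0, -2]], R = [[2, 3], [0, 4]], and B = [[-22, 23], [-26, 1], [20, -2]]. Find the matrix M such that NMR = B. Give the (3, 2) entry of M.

Isolating M: multiply by N⁻¹ from the left and R⁻¹ from the right, so M = N⁻¹BR⁻¹.
det N = 2; the adjugate gives N⁻¹ = [[-1, -1, -5/2], [0, 1, 1], [0, 0, -1/2]].
R has determinant 8; R⁻¹ = [[1/2, -3/8], [0, 1/4]].
N⁻¹B = [[-2, -19], [-6, -1], [-10, 1]].
M = (N⁻¹B)R⁻¹ = [[-1, -4], [-3, 2], [-5, 4]].

4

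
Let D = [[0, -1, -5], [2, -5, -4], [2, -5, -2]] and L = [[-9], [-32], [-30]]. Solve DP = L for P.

P = [[-4], [4], [1]]

Left-multiplying both sides by D⁻¹ gives P = D⁻¹L.
det D = 4, so D⁻¹ = [[-5/2, 23/4, -21/4], [-1, 5/2, -5/2], [0, -1/2, 1/2]].
P = D⁻¹L = [[-5/2, 23/4, -21/4], [-1, 5/2, -5/2], [0, -1/2, 1/2]] · [[-9], [-32], [-30]] = [[-4], [4], [1]].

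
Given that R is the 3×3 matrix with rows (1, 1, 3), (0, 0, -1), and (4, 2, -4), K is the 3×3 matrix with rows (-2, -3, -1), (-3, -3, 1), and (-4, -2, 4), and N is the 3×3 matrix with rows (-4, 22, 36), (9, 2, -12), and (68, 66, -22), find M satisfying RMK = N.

M = [[0, -3, 4], [-3, -4, -3], [1, -3, 4]]

Isolating M: multiply by R⁻¹ from the left and K⁻¹ from the right, so M = R⁻¹NK⁻¹.
det R = -2; the adjugate gives R⁻¹ = [[-1, -5, 1/2], [2, 8, -1/2], [0, -1, 0]].
det K = 2; the adjugate gives K⁻¹ = [[-5, 7, -3], [4, -6, 5/2], [-3, 4, -3/2]].
R⁻¹N = [[-7, 1, 13], [30, 27, -13], [-9, -2, 12]].
M = (R⁻¹N)K⁻¹ = [[0, -3, 4], [-3, -4, -3], [1, -3, 4]].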